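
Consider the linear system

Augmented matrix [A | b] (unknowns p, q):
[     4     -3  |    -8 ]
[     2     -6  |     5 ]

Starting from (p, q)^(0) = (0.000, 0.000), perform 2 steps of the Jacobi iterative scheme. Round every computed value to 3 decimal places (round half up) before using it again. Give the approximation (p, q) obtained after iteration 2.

(-2.625, -1.500)

Iteration 1:
  p = (-8 - (-3)·0.000) / (4) = -2.000
  q = (5 - (2)·0.000) / (-6) = -0.833
Iteration 2:
  p = (-8 - (-3)·-0.833) / (4) = -2.625
  q = (5 - (2)·-2.000) / (-6) = -1.500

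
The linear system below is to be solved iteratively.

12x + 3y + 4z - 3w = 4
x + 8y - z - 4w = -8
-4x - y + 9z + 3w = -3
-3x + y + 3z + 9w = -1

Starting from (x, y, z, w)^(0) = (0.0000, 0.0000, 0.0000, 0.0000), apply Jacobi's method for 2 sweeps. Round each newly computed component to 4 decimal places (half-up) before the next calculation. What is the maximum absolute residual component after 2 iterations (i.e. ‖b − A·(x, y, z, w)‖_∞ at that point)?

Iteration 1:
  x = (4 - (3)·0.0000 - (4)·0.0000 - (-3)·0.0000) / (12) = 0.3333
  y = (-8 - (1)·0.0000 - (-1)·0.0000 - (-4)·0.0000) / (8) = -1.0000
  z = (-3 - (-4)·0.0000 - (-1)·0.0000 - (3)·0.0000) / (9) = -0.3333
  w = (-1 - (-3)·0.0000 - (1)·0.0000 - (3)·0.0000) / (9) = -0.1111
Iteration 2:
  x = (4 - (3)·-1.0000 - (4)·-0.3333 - (-3)·-0.1111) / (12) = 0.6667
  y = (-8 - (1)·0.3333 - (-1)·-0.3333 - (-4)·-0.1111) / (8) = -1.1389
  z = (-3 - (-4)·0.3333 - (-1)·-1.0000 - (3)·-0.1111) / (9) = -0.2593
  w = (-1 - (-3)·0.3333 - (1)·-1.0000 - (3)·-0.3333) / (9) = 0.2222
Residual b − A·x = (1.1201, 1.0740, 0.1950, 0.9171); ∞-norm = 1.1201

1.1201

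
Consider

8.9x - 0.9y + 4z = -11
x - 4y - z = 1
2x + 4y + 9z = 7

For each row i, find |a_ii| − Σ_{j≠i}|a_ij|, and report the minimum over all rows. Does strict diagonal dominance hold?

2

row 1: |8.9| − (0.9+4) = 4
row 2: |-4| − (1+1) = 2
row 3: |9| − (2+4) = 3
minimum over rows = 2 → strictly diagonally dominant (convergence guaranteed)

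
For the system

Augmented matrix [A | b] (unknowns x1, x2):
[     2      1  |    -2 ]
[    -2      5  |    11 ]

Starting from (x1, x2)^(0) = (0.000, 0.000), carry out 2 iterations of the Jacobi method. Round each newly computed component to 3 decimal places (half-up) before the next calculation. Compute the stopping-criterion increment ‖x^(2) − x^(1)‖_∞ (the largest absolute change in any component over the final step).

Iteration 1:
  x1 = (-2 - (1)·0.000) / (2) = -1.000
  x2 = (11 - (-2)·0.000) / (5) = 2.200
Iteration 2:
  x1 = (-2 - (1)·2.200) / (2) = -2.100
  x2 = (11 - (-2)·-1.000) / (5) = 1.800
Change: (-1.100, -0.400) → max |·| = 1.100

1.100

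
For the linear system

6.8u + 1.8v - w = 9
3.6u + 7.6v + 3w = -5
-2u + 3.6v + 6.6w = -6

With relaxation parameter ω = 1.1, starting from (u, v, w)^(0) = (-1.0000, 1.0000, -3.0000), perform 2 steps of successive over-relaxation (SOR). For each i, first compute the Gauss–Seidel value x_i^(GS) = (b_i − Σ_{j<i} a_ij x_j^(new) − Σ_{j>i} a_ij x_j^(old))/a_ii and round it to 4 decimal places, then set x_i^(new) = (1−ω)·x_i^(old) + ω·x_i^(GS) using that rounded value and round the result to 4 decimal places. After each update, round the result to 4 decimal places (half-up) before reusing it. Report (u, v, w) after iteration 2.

(1.2785, -1.1870, 0.1868)

Iteration 1:
  u: GS value = (9 - (1.8)·1.0000 - (-1)·-3.0000) / (6.8) = 0.6176;  u ← (1−ω)·-1.0000 + ω·0.6176 = 0.7794
  v: GS value = (-5 - (3.6)·0.7794 - (3)·-3.0000) / (7.6) = 0.1571;  v ← (1−ω)·1.0000 + ω·0.1571 = 0.0728
  w: GS value = (-6 - (-2)·0.7794 - (3.6)·0.0728) / (6.6) = -0.7126;  w ← (1−ω)·-3.0000 + ω·-0.7126 = -0.4839
Iteration 2:
  u: GS value = (9 - (1.8)·0.0728 - (-1)·-0.4839) / (6.8) = 1.2331;  u ← (1−ω)·0.7794 + ω·1.2331 = 1.2785
  v: GS value = (-5 - (3.6)·1.2785 - (3)·-0.4839) / (7.6) = -1.0725;  v ← (1−ω)·0.0728 + ω·-1.0725 = -1.1870
  w: GS value = (-6 - (-2)·1.2785 - (3.6)·-1.1870) / (6.6) = 0.1258;  w ← (1−ω)·-0.4839 + ω·0.1258 = 0.1868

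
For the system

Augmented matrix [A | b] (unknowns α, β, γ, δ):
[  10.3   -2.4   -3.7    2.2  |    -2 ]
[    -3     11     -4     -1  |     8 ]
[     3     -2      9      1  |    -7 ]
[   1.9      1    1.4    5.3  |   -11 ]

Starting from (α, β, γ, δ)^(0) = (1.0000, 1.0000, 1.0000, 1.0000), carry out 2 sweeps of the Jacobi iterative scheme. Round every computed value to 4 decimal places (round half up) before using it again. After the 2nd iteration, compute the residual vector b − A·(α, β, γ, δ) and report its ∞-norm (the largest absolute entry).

4.6067

Iteration 1:
  α = (-2 - (-2.4)·1.0000 - (-3.7)·1.0000 - (2.2)·1.0000) / (10.3) = 0.1845
  β = (8 - (-3)·1.0000 - (-4)·1.0000 - (-1)·1.0000) / (11) = 1.4545
  γ = (-7 - (3)·1.0000 - (-2)·1.0000 - (1)·1.0000) / (9) = -1.0000
  δ = (-11 - (1.9)·1.0000 - (1)·1.0000 - (1.4)·1.0000) / (5.3) = -2.8868
Iteration 2:
  α = (-2 - (-2.4)·1.4545 - (-3.7)·-1.0000 - (2.2)·-2.8868) / (10.3) = 0.4021
  β = (8 - (-3)·0.1845 - (-4)·-1.0000 - (-1)·-2.8868) / (11) = 0.1515
  γ = (-7 - (3)·0.1845 - (-2)·1.4545 - (1)·-2.8868) / (9) = -0.1953
  δ = (-11 - (1.9)·0.1845 - (1)·1.4545 - (1.4)·-1.0000) / (5.3) = -2.1519
Residual b − A·x = (-1.7665, 4.6067, -3.9937, -0.2370); ∞-norm = 4.6067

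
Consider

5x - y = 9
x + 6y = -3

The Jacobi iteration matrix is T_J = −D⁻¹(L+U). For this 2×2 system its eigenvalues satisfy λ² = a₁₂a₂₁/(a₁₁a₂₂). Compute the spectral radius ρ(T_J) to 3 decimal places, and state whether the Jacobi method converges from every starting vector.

a₁₂a₂₁/(a₁₁a₂₂) = (-1)·(1) / ((5)·(6)) = -0.033333
ρ = √|-0.033333| = √0.033333 = 0.183
ρ < 1, so Jacobi converges

0.183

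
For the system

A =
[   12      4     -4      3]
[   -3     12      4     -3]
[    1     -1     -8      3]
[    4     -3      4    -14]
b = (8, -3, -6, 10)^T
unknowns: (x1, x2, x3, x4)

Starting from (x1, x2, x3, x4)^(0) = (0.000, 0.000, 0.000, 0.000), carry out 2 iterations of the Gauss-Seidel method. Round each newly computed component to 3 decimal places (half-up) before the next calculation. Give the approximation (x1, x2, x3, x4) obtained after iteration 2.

Iteration 1:
  x1 = (8 - (4)·0.000 - (-4)·0.000 - (3)·0.000) / (12) = 0.667
  x2 = (-3 - (-3)·0.667 - (4)·0.000 - (-3)·0.000) / (12) = -0.083
  x3 = (-6 - (1)·0.667 - (-1)·-0.083 - (3)·0.000) / (-8) = 0.844
  x4 = (10 - (4)·0.667 - (-3)·-0.083 - (4)·0.844) / (-14) = -0.265
Iteration 2:
  x1 = (8 - (4)·-0.083 - (-4)·0.844 - (3)·-0.265) / (12) = 1.042
  x2 = (-3 - (-3)·1.042 - (4)·0.844 - (-3)·-0.265) / (12) = -0.337
  x3 = (-6 - (1)·1.042 - (-1)·-0.337 - (3)·-0.265) / (-8) = 0.823
  x4 = (10 - (4)·1.042 - (-3)·-0.337 - (4)·0.823) / (-14) = -0.109

(1.042, -0.337, 0.823, -0.109)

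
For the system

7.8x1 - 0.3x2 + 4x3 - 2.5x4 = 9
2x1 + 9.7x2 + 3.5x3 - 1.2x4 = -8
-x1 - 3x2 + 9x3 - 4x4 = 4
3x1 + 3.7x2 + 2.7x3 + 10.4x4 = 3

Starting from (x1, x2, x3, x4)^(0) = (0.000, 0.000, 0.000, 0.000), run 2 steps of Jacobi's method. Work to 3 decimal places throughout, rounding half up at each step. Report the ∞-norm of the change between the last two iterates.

Iteration 1:
  x1 = (9 - (-0.3)·0.000 - (4)·0.000 - (-2.5)·0.000) / (7.8) = 1.154
  x2 = (-8 - (2)·0.000 - (3.5)·0.000 - (-1.2)·0.000) / (9.7) = -0.825
  x3 = (4 - (-1)·0.000 - (-3)·0.000 - (-4)·0.000) / (9) = 0.444
  x4 = (3 - (3)·0.000 - (3.7)·0.000 - (2.7)·0.000) / (10.4) = 0.288
Iteration 2:
  x1 = (9 - (-0.3)·-0.825 - (4)·0.444 - (-2.5)·0.288) / (7.8) = 0.987
  x2 = (-8 - (2)·1.154 - (3.5)·0.444 - (-1.2)·0.288) / (9.7) = -1.187
  x3 = (4 - (-1)·1.154 - (-3)·-0.825 - (-4)·0.288) / (9) = 0.426
  x4 = (3 - (3)·1.154 - (3.7)·-0.825 - (2.7)·0.444) / (10.4) = 0.134
Change: (-0.167, -0.362, -0.018, -0.154) → max |·| = 0.362

0.362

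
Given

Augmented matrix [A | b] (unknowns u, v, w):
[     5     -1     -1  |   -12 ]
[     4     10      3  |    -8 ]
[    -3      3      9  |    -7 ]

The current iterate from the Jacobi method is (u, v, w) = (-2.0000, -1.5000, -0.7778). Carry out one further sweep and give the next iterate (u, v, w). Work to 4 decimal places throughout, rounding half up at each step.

One sweep:
  u = (-12 - (-1)·-1.5000 - (-1)·-0.7778) / (5) = -2.8556
  v = (-8 - (4)·-2.0000 - (3)·-0.7778) / (10) = 0.2333
  w = (-7 - (-3)·-2.0000 - (3)·-1.5000) / (9) = -0.9444

(-2.8556, 0.2333, -0.9444)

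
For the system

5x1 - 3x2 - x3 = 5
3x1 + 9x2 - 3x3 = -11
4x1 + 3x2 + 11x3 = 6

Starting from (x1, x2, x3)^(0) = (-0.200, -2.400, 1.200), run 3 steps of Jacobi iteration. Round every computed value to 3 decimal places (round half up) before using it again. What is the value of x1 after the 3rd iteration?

0.726

Iteration 1:
  x1 = (5 - (-3)·-2.400 - (-1)·1.200) / (5) = -0.200
  x2 = (-11 - (3)·-0.200 - (-3)·1.200) / (9) = -0.756
  x3 = (6 - (4)·-0.200 - (3)·-2.400) / (11) = 1.273
Iteration 2:
  x1 = (5 - (-3)·-0.756 - (-1)·1.273) / (5) = 0.801
  x2 = (-11 - (3)·-0.200 - (-3)·1.273) / (9) = -0.731
  x3 = (6 - (4)·-0.200 - (3)·-0.756) / (11) = 0.824
Iteration 3:
  x1 = (5 - (-3)·-0.731 - (-1)·0.824) / (5) = 0.726
  x2 = (-11 - (3)·0.801 - (-3)·0.824) / (9) = -1.215
  x3 = (6 - (4)·0.801 - (3)·-0.731) / (11) = 0.454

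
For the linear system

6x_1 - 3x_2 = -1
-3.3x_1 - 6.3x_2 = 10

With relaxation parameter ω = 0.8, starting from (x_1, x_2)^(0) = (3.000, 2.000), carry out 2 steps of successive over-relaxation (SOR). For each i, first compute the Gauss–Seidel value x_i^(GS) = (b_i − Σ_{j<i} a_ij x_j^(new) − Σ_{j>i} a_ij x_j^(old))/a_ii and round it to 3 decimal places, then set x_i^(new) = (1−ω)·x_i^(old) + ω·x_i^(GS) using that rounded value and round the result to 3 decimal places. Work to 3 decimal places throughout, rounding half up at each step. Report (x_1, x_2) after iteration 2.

Iteration 1:
  x_1: GS value = (-1 - (-3)·2.000) / (6) = 0.833;  x_1 ← (1−ω)·3.000 + ω·0.833 = 1.266
  x_2: GS value = (10 - (-3.3)·1.266) / (-6.3) = -2.250;  x_2 ← (1−ω)·2.000 + ω·-2.250 = -1.400
Iteration 2:
  x_1: GS value = (-1 - (-3)·-1.400) / (6) = -0.867;  x_1 ← (1−ω)·1.266 + ω·-0.867 = -0.440
  x_2: GS value = (10 - (-3.3)·-0.440) / (-6.3) = -1.357;  x_2 ← (1−ω)·-1.400 + ω·-1.357 = -1.366

(-0.440, -1.366)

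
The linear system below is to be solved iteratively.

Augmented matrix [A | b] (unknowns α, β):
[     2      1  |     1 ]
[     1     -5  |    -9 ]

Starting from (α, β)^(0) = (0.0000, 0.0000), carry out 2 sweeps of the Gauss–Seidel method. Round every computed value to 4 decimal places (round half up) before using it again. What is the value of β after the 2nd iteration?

Iteration 1:
  α = (1 - (1)·0.0000) / (2) = 0.5000
  β = (-9 - (1)·0.5000) / (-5) = 1.9000
Iteration 2:
  α = (1 - (1)·1.9000) / (2) = -0.4500
  β = (-9 - (1)·-0.4500) / (-5) = 1.7100

1.7100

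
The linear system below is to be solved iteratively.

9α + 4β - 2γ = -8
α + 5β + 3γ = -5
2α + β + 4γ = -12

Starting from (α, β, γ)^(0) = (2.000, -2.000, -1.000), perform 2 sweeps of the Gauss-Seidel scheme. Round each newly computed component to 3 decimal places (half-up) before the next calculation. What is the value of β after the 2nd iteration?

0.951

Iteration 1:
  α = (-8 - (4)·-2.000 - (-2)·-1.000) / (9) = -0.222
  β = (-5 - (1)·-0.222 - (3)·-1.000) / (5) = -0.356
  γ = (-12 - (2)·-0.222 - (1)·-0.356) / (4) = -2.800
Iteration 2:
  α = (-8 - (4)·-0.356 - (-2)·-2.800) / (9) = -1.353
  β = (-5 - (1)·-1.353 - (3)·-2.800) / (5) = 0.951
  γ = (-12 - (2)·-1.353 - (1)·0.951) / (4) = -2.561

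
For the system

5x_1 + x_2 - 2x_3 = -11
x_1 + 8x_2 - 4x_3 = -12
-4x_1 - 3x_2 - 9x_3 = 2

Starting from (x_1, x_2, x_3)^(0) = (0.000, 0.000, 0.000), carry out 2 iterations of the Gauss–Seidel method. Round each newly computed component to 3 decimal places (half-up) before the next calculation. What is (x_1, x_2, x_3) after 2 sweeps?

(-1.489, -0.732, 0.684)

Iteration 1:
  x_1 = (-11 - (1)·0.000 - (-2)·0.000) / (5) = -2.200
  x_2 = (-12 - (1)·-2.200 - (-4)·0.000) / (8) = -1.225
  x_3 = (2 - (-4)·-2.200 - (-3)·-1.225) / (-9) = 1.164
Iteration 2:
  x_1 = (-11 - (1)·-1.225 - (-2)·1.164) / (5) = -1.489
  x_2 = (-12 - (1)·-1.489 - (-4)·1.164) / (8) = -0.732
  x_3 = (2 - (-4)·-1.489 - (-3)·-0.732) / (-9) = 0.684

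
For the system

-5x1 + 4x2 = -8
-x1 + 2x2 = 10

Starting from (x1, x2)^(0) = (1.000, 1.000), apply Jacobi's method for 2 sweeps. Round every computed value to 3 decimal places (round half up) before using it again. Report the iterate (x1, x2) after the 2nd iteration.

Iteration 1:
  x1 = (-8 - (4)·1.000) / (-5) = 2.400
  x2 = (10 - (-1)·1.000) / (2) = 5.500
Iteration 2:
  x1 = (-8 - (4)·5.500) / (-5) = 6.000
  x2 = (10 - (-1)·2.400) / (2) = 6.200

(6.000, 6.200)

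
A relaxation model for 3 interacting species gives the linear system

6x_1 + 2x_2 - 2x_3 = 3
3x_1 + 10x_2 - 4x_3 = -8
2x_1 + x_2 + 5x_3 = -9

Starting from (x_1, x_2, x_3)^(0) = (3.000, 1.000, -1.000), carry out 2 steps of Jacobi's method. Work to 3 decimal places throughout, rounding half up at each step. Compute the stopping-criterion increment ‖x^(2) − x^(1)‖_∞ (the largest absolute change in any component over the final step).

Iteration 1:
  x_1 = (3 - (2)·1.000 - (-2)·-1.000) / (6) = -0.167
  x_2 = (-8 - (3)·3.000 - (-4)·-1.000) / (10) = -2.100
  x_3 = (-9 - (2)·3.000 - (1)·1.000) / (5) = -3.200
Iteration 2:
  x_1 = (3 - (2)·-2.100 - (-2)·-3.200) / (6) = 0.133
  x_2 = (-8 - (3)·-0.167 - (-4)·-3.200) / (10) = -2.030
  x_3 = (-9 - (2)·-0.167 - (1)·-2.100) / (5) = -1.313
Change: (0.300, 0.070, 1.887) → max |·| = 1.887

1.887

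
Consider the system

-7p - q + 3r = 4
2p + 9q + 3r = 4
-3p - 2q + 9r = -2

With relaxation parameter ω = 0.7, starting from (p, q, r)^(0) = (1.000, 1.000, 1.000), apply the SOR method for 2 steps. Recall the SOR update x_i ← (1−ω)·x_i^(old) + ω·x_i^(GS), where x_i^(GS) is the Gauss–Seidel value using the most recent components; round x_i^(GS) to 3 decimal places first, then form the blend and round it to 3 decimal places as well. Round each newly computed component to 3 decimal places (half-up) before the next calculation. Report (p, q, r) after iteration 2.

(-0.339, 0.420, -0.102)

Iteration 1:
  p: GS value = (4 - (-1)·1.000 - (3)·1.000) / (-7) = -0.286;  p ← (1−ω)·1.000 + ω·-0.286 = 0.100
  q: GS value = (4 - (2)·0.100 - (3)·1.000) / (9) = 0.089;  q ← (1−ω)·1.000 + ω·0.089 = 0.362
  r: GS value = (-2 - (-3)·0.100 - (-2)·0.362) / (9) = -0.108;  r ← (1−ω)·1.000 + ω·-0.108 = 0.224
Iteration 2:
  p: GS value = (4 - (-1)·0.362 - (3)·0.224) / (-7) = -0.527;  p ← (1−ω)·0.100 + ω·-0.527 = -0.339
  q: GS value = (4 - (2)·-0.339 - (3)·0.224) / (9) = 0.445;  q ← (1−ω)·0.362 + ω·0.445 = 0.420
  r: GS value = (-2 - (-3)·-0.339 - (-2)·0.420) / (9) = -0.242;  r ← (1−ω)·0.224 + ω·-0.242 = -0.102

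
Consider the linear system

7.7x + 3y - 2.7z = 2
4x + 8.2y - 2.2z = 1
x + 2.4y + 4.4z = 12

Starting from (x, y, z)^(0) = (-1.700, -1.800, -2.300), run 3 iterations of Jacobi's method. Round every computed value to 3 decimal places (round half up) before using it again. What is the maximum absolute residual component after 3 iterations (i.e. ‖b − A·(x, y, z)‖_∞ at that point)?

3.545

Iteration 1:
  x = (2 - (3)·-1.800 - (-2.7)·-2.300) / (7.7) = 0.155
  y = (1 - (4)·-1.700 - (-2.2)·-2.300) / (8.2) = 0.334
  z = (12 - (1)·-1.700 - (2.4)·-1.800) / (4.4) = 4.095
Iteration 2:
  x = (2 - (3)·0.334 - (-2.7)·4.095) / (7.7) = 1.566
  y = (1 - (4)·0.155 - (-2.2)·4.095) / (8.2) = 1.145
  z = (12 - (1)·0.155 - (2.4)·0.334) / (4.4) = 2.510
Iteration 3:
  x = (2 - (3)·1.145 - (-2.7)·2.510) / (7.7) = 0.694
  y = (1 - (4)·1.566 - (-2.2)·2.510) / (8.2) = 0.031
  z = (12 - (1)·1.566 - (2.4)·1.145) / (4.4) = 1.747
Residual b − A·x = (1.280, 1.813, 3.545); ∞-norm = 3.545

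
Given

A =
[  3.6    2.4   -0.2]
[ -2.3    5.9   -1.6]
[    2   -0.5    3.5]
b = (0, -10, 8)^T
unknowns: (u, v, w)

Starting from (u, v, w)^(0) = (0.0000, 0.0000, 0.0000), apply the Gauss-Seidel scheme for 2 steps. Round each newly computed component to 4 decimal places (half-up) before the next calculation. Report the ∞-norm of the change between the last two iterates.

1.2435

Iteration 1:
  u = (0 - (2.4)·0.0000 - (-0.2)·0.0000) / (3.6) = 0.0000
  v = (-10 - (-2.3)·0.0000 - (-1.6)·0.0000) / (5.9) = -1.6949
  w = (8 - (2)·0.0000 - (-0.5)·-1.6949) / (3.5) = 2.0436
Iteration 2:
  u = (0 - (2.4)·-1.6949 - (-0.2)·2.0436) / (3.6) = 1.2435
  v = (-10 - (-2.3)·1.2435 - (-1.6)·2.0436) / (5.9) = -0.6560
  w = (8 - (2)·1.2435 - (-0.5)·-0.6560) / (3.5) = 1.4814
Change: (1.2435, 1.0389, -0.5622) → max |·| = 1.2435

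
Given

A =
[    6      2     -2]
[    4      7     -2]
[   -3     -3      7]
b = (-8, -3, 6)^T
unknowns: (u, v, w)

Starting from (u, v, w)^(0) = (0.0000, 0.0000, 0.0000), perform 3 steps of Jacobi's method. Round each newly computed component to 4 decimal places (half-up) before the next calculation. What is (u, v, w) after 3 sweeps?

(-1.4921, 0.1176, 0.7172)

Iteration 1:
  u = (-8 - (2)·0.0000 - (-2)·0.0000) / (6) = -1.3333
  v = (-3 - (4)·0.0000 - (-2)·0.0000) / (7) = -0.4286
  w = (6 - (-3)·0.0000 - (-3)·0.0000) / (7) = 0.8571
Iteration 2:
  u = (-8 - (2)·-0.4286 - (-2)·0.8571) / (6) = -0.9048
  v = (-3 - (4)·-1.3333 - (-2)·0.8571) / (7) = 0.5782
  w = (6 - (-3)·-1.3333 - (-3)·-0.4286) / (7) = 0.1020
Iteration 3:
  u = (-8 - (2)·0.5782 - (-2)·0.1020) / (6) = -1.4921
  v = (-3 - (4)·-0.9048 - (-2)·0.1020) / (7) = 0.1176
  w = (6 - (-3)·-0.9048 - (-3)·0.5782) / (7) = 0.7172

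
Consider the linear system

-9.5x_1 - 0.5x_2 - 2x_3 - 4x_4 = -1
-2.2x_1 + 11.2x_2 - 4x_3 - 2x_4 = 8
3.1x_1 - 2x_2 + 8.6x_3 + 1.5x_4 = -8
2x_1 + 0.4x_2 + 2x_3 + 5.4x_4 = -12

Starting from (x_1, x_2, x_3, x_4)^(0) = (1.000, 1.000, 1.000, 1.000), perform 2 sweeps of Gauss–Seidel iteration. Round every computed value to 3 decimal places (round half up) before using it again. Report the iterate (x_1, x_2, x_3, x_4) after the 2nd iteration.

Iteration 1:
  x_1 = (-1 - (-0.5)·1.000 - (-2)·1.000 - (-4)·1.000) / (-9.5) = -0.579
  x_2 = (8 - (-2.2)·-0.579 - (-4)·1.000 - (-2)·1.000) / (11.2) = 1.136
  x_3 = (-8 - (3.1)·-0.579 - (-2)·1.136 - (1.5)·1.000) / (8.6) = -0.632
  x_4 = (-12 - (2)·-0.579 - (0.4)·1.136 - (2)·-0.632) / (5.4) = -1.858
Iteration 2:
  x_1 = (-1 - (-0.5)·1.136 - (-2)·-0.632 - (-4)·-1.858) / (-9.5) = 0.961
  x_2 = (8 - (-2.2)·0.961 - (-4)·-0.632 - (-2)·-1.858) / (11.2) = 0.346
  x_3 = (-8 - (3.1)·0.961 - (-2)·0.346 - (1.5)·-1.858) / (8.6) = -0.872
  x_4 = (-12 - (2)·0.961 - (0.4)·0.346 - (2)·-0.872) / (5.4) = -2.281

(0.961, 0.346, -0.872, -2.281)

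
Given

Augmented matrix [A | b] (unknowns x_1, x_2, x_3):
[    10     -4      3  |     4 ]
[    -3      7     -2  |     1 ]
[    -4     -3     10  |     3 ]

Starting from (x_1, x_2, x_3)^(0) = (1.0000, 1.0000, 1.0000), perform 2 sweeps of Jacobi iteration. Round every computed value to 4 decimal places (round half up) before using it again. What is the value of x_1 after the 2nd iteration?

Iteration 1:
  x_1 = (4 - (-4)·1.0000 - (3)·1.0000) / (10) = 0.5000
  x_2 = (1 - (-3)·1.0000 - (-2)·1.0000) / (7) = 0.8571
  x_3 = (3 - (-4)·1.0000 - (-3)·1.0000) / (10) = 1.0000
Iteration 2:
  x_1 = (4 - (-4)·0.8571 - (3)·1.0000) / (10) = 0.4428
  x_2 = (1 - (-3)·0.5000 - (-2)·1.0000) / (7) = 0.6429
  x_3 = (3 - (-4)·0.5000 - (-3)·0.8571) / (10) = 0.7571

0.4428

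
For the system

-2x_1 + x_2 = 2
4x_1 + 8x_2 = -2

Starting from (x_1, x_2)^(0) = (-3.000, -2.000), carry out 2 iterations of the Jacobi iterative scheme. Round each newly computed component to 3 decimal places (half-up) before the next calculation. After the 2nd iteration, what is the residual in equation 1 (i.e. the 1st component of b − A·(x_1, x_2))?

0.500

Iteration 1:
  x_1 = (2 - (1)·-2.000) / (-2) = -2.000
  x_2 = (-2 - (4)·-3.000) / (8) = 1.250
Iteration 2:
  x_1 = (2 - (1)·1.250) / (-2) = -0.375
  x_2 = (-2 - (4)·-2.000) / (8) = 0.750
Residual b − A·x = (0.500, -6.500)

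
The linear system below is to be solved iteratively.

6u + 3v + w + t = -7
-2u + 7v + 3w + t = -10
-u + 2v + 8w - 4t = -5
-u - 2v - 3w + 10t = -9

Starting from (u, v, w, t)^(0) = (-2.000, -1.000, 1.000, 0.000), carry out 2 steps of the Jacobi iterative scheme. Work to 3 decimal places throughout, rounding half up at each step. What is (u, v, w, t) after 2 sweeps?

Iteration 1:
  u = (-7 - (3)·-1.000 - (1)·1.000 - (1)·0.000) / (6) = -0.833
  v = (-10 - (-2)·-2.000 - (3)·1.000 - (1)·0.000) / (7) = -2.429
  w = (-5 - (-1)·-2.000 - (2)·-1.000 - (-4)·0.000) / (8) = -0.625
  t = (-9 - (-1)·-2.000 - (-2)·-1.000 - (-3)·1.000) / (10) = -1.000
Iteration 2:
  u = (-7 - (3)·-2.429 - (1)·-0.625 - (1)·-1.000) / (6) = 0.319
  v = (-10 - (-2)·-0.833 - (3)·-0.625 - (1)·-1.000) / (7) = -1.256
  w = (-5 - (-1)·-0.833 - (2)·-2.429 - (-4)·-1.000) / (8) = -0.622
  t = (-9 - (-1)·-0.833 - (-2)·-2.429 - (-3)·-0.625) / (10) = -1.657

(0.319, -1.256, -0.622, -1.657)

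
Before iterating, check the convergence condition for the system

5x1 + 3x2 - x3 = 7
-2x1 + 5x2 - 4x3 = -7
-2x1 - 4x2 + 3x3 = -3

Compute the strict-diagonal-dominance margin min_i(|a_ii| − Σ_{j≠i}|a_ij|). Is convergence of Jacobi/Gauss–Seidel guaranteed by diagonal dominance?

row 1: |5| − (3+1) = 1
row 2: |5| − (2+4) = -1
row 3: |3| − (2+4) = -3
minimum over rows = -3 → not strictly diagonally dominant

-3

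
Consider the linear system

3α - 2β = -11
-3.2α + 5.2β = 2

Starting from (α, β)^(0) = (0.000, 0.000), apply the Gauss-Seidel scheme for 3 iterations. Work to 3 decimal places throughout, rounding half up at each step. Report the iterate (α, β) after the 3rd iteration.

(-5.427, -2.955)

Iteration 1:
  α = (-11 - (-2)·0.000) / (3) = -3.667
  β = (2 - (-3.2)·-3.667) / (5.2) = -1.872
Iteration 2:
  α = (-11 - (-2)·-1.872) / (3) = -4.915
  β = (2 - (-3.2)·-4.915) / (5.2) = -2.640
Iteration 3:
  α = (-11 - (-2)·-2.640) / (3) = -5.427
  β = (2 - (-3.2)·-5.427) / (5.2) = -2.955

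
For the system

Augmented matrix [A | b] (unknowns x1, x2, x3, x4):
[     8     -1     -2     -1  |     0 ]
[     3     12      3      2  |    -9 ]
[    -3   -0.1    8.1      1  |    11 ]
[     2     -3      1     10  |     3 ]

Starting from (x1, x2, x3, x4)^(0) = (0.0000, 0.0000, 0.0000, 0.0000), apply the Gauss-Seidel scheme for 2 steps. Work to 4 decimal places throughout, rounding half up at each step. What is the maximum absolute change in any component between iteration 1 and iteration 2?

Iteration 1:
  x1 = (0 - (-1)·0.0000 - (-2)·0.0000 - (-1)·0.0000) / (8) = 0.0000
  x2 = (-9 - (3)·0.0000 - (3)·0.0000 - (2)·0.0000) / (12) = -0.7500
  x3 = (11 - (-3)·0.0000 - (-0.1)·-0.7500 - (1)·0.0000) / (8.1) = 1.3488
  x4 = (3 - (2)·0.0000 - (-3)·-0.7500 - (1)·1.3488) / (10) = -0.0599
Iteration 2:
  x1 = (0 - (-1)·-0.7500 - (-2)·1.3488 - (-1)·-0.0599) / (8) = 0.2360
  x2 = (-9 - (3)·0.2360 - (3)·1.3488 - (2)·-0.0599) / (12) = -1.1362
  x3 = (11 - (-3)·0.2360 - (-0.1)·-1.1362 - (1)·-0.0599) / (8.1) = 1.4388
  x4 = (3 - (2)·0.2360 - (-3)·-1.1362 - (1)·1.4388) / (10) = -0.2319
Change: (0.2360, -0.3862, 0.0900, -0.1720) → max |·| = 0.3862

0.3862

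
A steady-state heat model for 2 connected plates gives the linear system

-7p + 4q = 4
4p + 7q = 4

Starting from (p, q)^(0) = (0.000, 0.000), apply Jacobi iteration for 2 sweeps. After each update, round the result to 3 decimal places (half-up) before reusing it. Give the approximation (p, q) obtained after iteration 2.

Iteration 1:
  p = (4 - (4)·0.000) / (-7) = -0.571
  q = (4 - (4)·0.000) / (7) = 0.571
Iteration 2:
  p = (4 - (4)·0.571) / (-7) = -0.245
  q = (4 - (4)·-0.571) / (7) = 0.898

(-0.245, 0.898)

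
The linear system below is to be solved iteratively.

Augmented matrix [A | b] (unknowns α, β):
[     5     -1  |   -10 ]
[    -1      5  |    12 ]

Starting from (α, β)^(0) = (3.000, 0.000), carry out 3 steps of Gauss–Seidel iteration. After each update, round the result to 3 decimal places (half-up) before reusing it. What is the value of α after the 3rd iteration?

Iteration 1:
  α = (-10 - (-1)·0.000) / (5) = -2.000
  β = (12 - (-1)·-2.000) / (5) = 2.000
Iteration 2:
  α = (-10 - (-1)·2.000) / (5) = -1.600
  β = (12 - (-1)·-1.600) / (5) = 2.080
Iteration 3:
  α = (-10 - (-1)·2.080) / (5) = -1.584
  β = (12 - (-1)·-1.584) / (5) = 2.083

-1.584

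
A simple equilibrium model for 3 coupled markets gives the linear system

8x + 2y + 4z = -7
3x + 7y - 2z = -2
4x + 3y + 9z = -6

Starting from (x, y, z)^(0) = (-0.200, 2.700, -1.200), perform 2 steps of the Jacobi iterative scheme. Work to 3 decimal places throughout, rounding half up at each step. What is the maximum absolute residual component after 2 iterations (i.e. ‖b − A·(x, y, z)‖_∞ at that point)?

Iteration 1:
  x = (-7 - (2)·2.700 - (4)·-1.200) / (8) = -0.950
  y = (-2 - (3)·-0.200 - (-2)·-1.200) / (7) = -0.543
  z = (-6 - (4)·-0.200 - (3)·2.700) / (9) = -1.478
Iteration 2:
  x = (-7 - (2)·-0.543 - (4)·-1.478) / (8) = 0.000
  y = (-2 - (3)·-0.950 - (-2)·-1.478) / (7) = -0.301
  z = (-6 - (4)·-0.950 - (3)·-0.543) / (9) = -0.063
Residual b − A·x = (-6.146, -0.019, -4.530); ∞-norm = 6.146

6.146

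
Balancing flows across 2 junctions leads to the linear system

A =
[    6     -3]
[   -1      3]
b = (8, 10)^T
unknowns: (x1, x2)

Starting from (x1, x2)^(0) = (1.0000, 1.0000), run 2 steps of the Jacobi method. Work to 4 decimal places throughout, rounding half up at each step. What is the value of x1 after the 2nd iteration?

3.1667

Iteration 1:
  x1 = (8 - (-3)·1.0000) / (6) = 1.8333
  x2 = (10 - (-1)·1.0000) / (3) = 3.6667
Iteration 2:
  x1 = (8 - (-3)·3.6667) / (6) = 3.1667
  x2 = (10 - (-1)·1.8333) / (3) = 3.9444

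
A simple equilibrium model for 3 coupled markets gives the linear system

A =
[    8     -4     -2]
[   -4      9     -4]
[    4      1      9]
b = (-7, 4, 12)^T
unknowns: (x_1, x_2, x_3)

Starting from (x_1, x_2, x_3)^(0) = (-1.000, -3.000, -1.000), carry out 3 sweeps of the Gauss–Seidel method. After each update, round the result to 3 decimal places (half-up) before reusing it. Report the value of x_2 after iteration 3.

Iteration 1:
  x_1 = (-7 - (-4)·-3.000 - (-2)·-1.000) / (8) = -2.625
  x_2 = (4 - (-4)·-2.625 - (-4)·-1.000) / (9) = -1.167
  x_3 = (12 - (4)·-2.625 - (1)·-1.167) / (9) = 2.630
Iteration 2:
  x_1 = (-7 - (-4)·-1.167 - (-2)·2.630) / (8) = -0.801
  x_2 = (4 - (-4)·-0.801 - (-4)·2.630) / (9) = 1.257
  x_3 = (12 - (4)·-0.801 - (1)·1.257) / (9) = 1.550
Iteration 3:
  x_1 = (-7 - (-4)·1.257 - (-2)·1.550) / (8) = 0.141
  x_2 = (4 - (-4)·0.141 - (-4)·1.550) / (9) = 1.196
  x_3 = (12 - (4)·0.141 - (1)·1.196) / (9) = 1.138

1.196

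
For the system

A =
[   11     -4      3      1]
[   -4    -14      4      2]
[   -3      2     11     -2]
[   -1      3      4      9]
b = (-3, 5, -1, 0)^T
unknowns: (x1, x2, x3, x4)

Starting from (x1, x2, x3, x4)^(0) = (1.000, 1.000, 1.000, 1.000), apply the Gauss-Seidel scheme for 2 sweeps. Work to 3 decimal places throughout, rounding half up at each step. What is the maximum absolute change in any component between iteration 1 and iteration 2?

0.460

Iteration 1:
  x1 = (-3 - (-4)·1.000 - (3)·1.000 - (1)·1.000) / (11) = -0.273
  x2 = (5 - (-4)·-0.273 - (4)·1.000 - (2)·1.000) / (-14) = 0.149
  x3 = (-1 - (-3)·-0.273 - (2)·0.149 - (-2)·1.000) / (11) = -0.011
  x4 = (0 - (-1)·-0.273 - (3)·0.149 - (4)·-0.011) / (9) = -0.075
Iteration 2:
  x1 = (-3 - (-4)·0.149 - (3)·-0.011 - (1)·-0.075) / (11) = -0.209
  x2 = (5 - (-4)·-0.209 - (4)·-0.011 - (2)·-0.075) / (-14) = -0.311
  x3 = (-1 - (-3)·-0.209 - (2)·-0.311 - (-2)·-0.075) / (11) = -0.105
  x4 = (0 - (-1)·-0.209 - (3)·-0.311 - (4)·-0.105) / (9) = 0.127
Change: (0.064, -0.460, -0.094, 0.202) → max |·| = 0.460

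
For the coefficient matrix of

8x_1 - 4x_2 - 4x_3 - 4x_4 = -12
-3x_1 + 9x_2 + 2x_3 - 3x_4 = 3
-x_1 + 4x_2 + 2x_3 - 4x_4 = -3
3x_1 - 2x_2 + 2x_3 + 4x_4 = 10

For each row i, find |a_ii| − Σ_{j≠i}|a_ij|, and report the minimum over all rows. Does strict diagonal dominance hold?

-7

row 1: |8| − (4+4+4) = -4
row 2: |9| − (3+2+3) = 1
row 3: |2| − (1+4+4) = -7
row 4: |4| − (3+2+2) = -3
minimum over rows = -7 → not strictly diagonally dominant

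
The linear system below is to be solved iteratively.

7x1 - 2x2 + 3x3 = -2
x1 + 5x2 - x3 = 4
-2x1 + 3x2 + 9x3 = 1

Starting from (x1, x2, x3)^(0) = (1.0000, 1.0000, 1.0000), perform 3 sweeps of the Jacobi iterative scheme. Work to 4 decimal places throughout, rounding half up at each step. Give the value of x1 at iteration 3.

0.0748

Iteration 1:
  x1 = (-2 - (-2)·1.0000 - (3)·1.0000) / (7) = -0.4286
  x2 = (4 - (1)·1.0000 - (-1)·1.0000) / (5) = 0.8000
  x3 = (1 - (-2)·1.0000 - (3)·1.0000) / (9) = 0.0000
Iteration 2:
  x1 = (-2 - (-2)·0.8000 - (3)·0.0000) / (7) = -0.0571
  x2 = (4 - (1)·-0.4286 - (-1)·0.0000) / (5) = 0.8857
  x3 = (1 - (-2)·-0.4286 - (3)·0.8000) / (9) = -0.2508
Iteration 3:
  x1 = (-2 - (-2)·0.8857 - (3)·-0.2508) / (7) = 0.0748
  x2 = (4 - (1)·-0.0571 - (-1)·-0.2508) / (5) = 0.7613
  x3 = (1 - (-2)·-0.0571 - (3)·0.8857) / (9) = -0.1968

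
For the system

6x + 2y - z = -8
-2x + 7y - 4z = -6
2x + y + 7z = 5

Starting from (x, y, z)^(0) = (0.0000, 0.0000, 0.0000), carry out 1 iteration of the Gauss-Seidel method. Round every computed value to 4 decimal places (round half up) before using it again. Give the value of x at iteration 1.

-1.3333

Iteration 1:
  x = (-8 - (2)·0.0000 - (-1)·0.0000) / (6) = -1.3333
  y = (-6 - (-2)·-1.3333 - (-4)·0.0000) / (7) = -1.2381
  z = (5 - (2)·-1.3333 - (1)·-1.2381) / (7) = 1.2721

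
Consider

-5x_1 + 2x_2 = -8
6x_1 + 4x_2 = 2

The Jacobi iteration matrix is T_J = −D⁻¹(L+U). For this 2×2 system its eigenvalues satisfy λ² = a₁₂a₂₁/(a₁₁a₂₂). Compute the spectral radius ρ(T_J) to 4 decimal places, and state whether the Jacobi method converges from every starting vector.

a₁₂a₂₁/(a₁₁a₂₂) = (2)·(6) / ((-5)·(4)) = -0.600000
ρ = √|-0.600000| = √0.600000 = 0.7746
ρ < 1, so Jacobi converges

0.7746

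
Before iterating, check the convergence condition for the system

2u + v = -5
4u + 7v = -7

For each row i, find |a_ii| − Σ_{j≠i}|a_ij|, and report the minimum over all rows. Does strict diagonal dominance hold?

1

row 1: |2| − (1) = 1
row 2: |7| − (4) = 3
minimum over rows = 1 → strictly diagonally dominant (convergence guaranteed)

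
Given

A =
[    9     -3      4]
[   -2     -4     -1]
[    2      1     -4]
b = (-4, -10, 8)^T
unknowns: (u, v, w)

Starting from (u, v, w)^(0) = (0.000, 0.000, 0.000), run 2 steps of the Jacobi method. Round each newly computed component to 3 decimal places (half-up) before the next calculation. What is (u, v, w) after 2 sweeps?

(1.278, 3.222, -1.597)

Iteration 1:
  u = (-4 - (-3)·0.000 - (4)·0.000) / (9) = -0.444
  v = (-10 - (-2)·0.000 - (-1)·0.000) / (-4) = 2.500
  w = (8 - (2)·0.000 - (1)·0.000) / (-4) = -2.000
Iteration 2:
  u = (-4 - (-3)·2.500 - (4)·-2.000) / (9) = 1.278
  v = (-10 - (-2)·-0.444 - (-1)·-2.000) / (-4) = 3.222
  w = (8 - (2)·-0.444 - (1)·2.500) / (-4) = -1.597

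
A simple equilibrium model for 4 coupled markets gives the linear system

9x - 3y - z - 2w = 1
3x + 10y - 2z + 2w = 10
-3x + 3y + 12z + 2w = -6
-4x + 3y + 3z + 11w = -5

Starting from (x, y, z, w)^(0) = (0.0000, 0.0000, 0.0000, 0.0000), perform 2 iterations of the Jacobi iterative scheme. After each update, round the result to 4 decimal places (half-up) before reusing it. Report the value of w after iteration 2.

Iteration 1:
  x = (1 - (-3)·0.0000 - (-1)·0.0000 - (-2)·0.0000) / (9) = 0.1111
  y = (10 - (3)·0.0000 - (-2)·0.0000 - (2)·0.0000) / (10) = 1.0000
  z = (-6 - (-3)·0.0000 - (3)·0.0000 - (2)·0.0000) / (12) = -0.5000
  w = (-5 - (-4)·0.0000 - (3)·0.0000 - (3)·0.0000) / (11) = -0.4545
Iteration 2:
  x = (1 - (-3)·1.0000 - (-1)·-0.5000 - (-2)·-0.4545) / (9) = 0.2879
  y = (10 - (3)·0.1111 - (-2)·-0.5000 - (2)·-0.4545) / (10) = 0.9576
  z = (-6 - (-3)·0.1111 - (3)·1.0000 - (2)·-0.4545) / (12) = -0.6465
  w = (-5 - (-4)·0.1111 - (3)·1.0000 - (3)·-0.5000) / (11) = -0.5505

-0.5505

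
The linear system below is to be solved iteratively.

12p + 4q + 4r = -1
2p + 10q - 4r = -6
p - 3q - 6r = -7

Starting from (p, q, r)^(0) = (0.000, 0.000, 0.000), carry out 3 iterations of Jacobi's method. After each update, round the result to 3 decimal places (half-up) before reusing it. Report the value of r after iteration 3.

1.180

Iteration 1:
  p = (-1 - (4)·0.000 - (4)·0.000) / (12) = -0.083
  q = (-6 - (2)·0.000 - (-4)·0.000) / (10) = -0.600
  r = (-7 - (1)·0.000 - (-3)·0.000) / (-6) = 1.167
Iteration 2:
  p = (-1 - (4)·-0.600 - (4)·1.167) / (12) = -0.272
  q = (-6 - (2)·-0.083 - (-4)·1.167) / (10) = -0.117
  r = (-7 - (1)·-0.083 - (-3)·-0.600) / (-6) = 1.453
Iteration 3:
  p = (-1 - (4)·-0.117 - (4)·1.453) / (12) = -0.529
  q = (-6 - (2)·-0.272 - (-4)·1.453) / (10) = 0.036
  r = (-7 - (1)·-0.272 - (-3)·-0.117) / (-6) = 1.180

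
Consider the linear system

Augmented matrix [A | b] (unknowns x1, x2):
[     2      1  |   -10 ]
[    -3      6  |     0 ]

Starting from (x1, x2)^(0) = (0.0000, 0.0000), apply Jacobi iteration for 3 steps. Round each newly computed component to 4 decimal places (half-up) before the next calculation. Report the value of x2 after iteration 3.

Iteration 1:
  x1 = (-10 - (1)·0.0000) / (2) = -5.0000
  x2 = (0 - (-3)·0.0000) / (6) = 0.0000
Iteration 2:
  x1 = (-10 - (1)·0.0000) / (2) = -5.0000
  x2 = (0 - (-3)·-5.0000) / (6) = -2.5000
Iteration 3:
  x1 = (-10 - (1)·-2.5000) / (2) = -3.7500
  x2 = (0 - (-3)·-5.0000) / (6) = -2.5000

-2.5000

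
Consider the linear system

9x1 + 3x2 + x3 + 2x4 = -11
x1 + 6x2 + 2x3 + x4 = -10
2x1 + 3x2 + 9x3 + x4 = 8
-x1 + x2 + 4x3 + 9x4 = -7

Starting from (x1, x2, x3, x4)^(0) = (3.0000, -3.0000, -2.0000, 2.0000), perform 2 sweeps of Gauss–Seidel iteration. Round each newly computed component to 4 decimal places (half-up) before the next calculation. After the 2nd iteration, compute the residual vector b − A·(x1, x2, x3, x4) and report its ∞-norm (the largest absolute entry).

1.3454

Iteration 1:
  x1 = (-11 - (3)·-3.0000 - (1)·-2.0000 - (2)·2.0000) / (9) = -0.4444
  x2 = (-10 - (1)·-0.4444 - (2)·-2.0000 - (1)·2.0000) / (6) = -1.2593
  x3 = (8 - (2)·-0.4444 - (3)·-1.2593 - (1)·2.0000) / (9) = 1.1852
  x4 = (-7 - (-1)·-0.4444 - (1)·-1.2593 - (4)·1.1852) / (9) = -1.2140
Iteration 2:
  x1 = (-11 - (3)·-1.2593 - (1)·1.1852 - (2)·-1.2140) / (9) = -0.6644
  x2 = (-10 - (1)·-0.6644 - (2)·1.1852 - (1)·-1.2140) / (6) = -1.7487
  x3 = (8 - (2)·-0.6644 - (3)·-1.7487 - (1)·-1.2140) / (9) = 1.7543
  x4 = (-7 - (-1)·-0.6644 - (1)·-1.7487 - (4)·1.7543) / (9) = -1.4370
Residual b − A·x = (1.3454, -0.9150, 0.2232, 0.0001); ∞-norm = 1.3454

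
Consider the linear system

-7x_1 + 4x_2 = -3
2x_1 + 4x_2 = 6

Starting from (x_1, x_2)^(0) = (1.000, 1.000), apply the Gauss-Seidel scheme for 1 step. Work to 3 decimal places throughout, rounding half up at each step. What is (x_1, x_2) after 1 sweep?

Iteration 1:
  x_1 = (-3 - (4)·1.000) / (-7) = 1.000
  x_2 = (6 - (2)·1.000) / (4) = 1.000

(1.000, 1.000)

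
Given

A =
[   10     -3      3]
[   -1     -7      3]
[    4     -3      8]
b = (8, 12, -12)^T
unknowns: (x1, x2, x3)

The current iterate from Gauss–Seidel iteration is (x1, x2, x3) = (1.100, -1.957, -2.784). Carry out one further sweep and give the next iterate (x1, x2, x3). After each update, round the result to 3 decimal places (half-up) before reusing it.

One sweep:
  x1 = (8 - (-3)·-1.957 - (3)·-2.784) / (10) = 1.048
  x2 = (12 - (-1)·1.048 - (3)·-2.784) / (-7) = -3.057
  x3 = (-12 - (4)·1.048 - (-3)·-3.057) / (8) = -3.170

(1.048, -3.057, -3.170)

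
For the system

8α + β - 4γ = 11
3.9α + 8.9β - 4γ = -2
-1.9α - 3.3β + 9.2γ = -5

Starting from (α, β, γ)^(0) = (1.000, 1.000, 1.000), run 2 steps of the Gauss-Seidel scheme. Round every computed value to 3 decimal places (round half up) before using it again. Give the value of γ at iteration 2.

-0.623

Iteration 1:
  α = (11 - (1)·1.000 - (-4)·1.000) / (8) = 1.750
  β = (-2 - (3.9)·1.750 - (-4)·1.000) / (8.9) = -0.542
  γ = (-5 - (-1.9)·1.750 - (-3.3)·-0.542) / (9.2) = -0.376
Iteration 2:
  α = (11 - (1)·-0.542 - (-4)·-0.376) / (8) = 1.255
  β = (-2 - (3.9)·1.255 - (-4)·-0.376) / (8.9) = -0.944
  γ = (-5 - (-1.9)·1.255 - (-3.3)·-0.944) / (9.2) = -0.623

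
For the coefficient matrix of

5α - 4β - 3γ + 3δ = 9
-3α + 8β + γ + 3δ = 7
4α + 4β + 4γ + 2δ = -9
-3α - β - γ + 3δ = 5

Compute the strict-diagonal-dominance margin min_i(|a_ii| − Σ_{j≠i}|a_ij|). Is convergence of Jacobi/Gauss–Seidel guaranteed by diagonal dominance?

row 1: |5| − (4+3+3) = -5
row 2: |8| − (3+1+3) = 1
row 3: |4| − (4+4+2) = -6
row 4: |3| − (3+1+1) = -2
minimum over rows = -6 → not strictly diagonally dominant

-6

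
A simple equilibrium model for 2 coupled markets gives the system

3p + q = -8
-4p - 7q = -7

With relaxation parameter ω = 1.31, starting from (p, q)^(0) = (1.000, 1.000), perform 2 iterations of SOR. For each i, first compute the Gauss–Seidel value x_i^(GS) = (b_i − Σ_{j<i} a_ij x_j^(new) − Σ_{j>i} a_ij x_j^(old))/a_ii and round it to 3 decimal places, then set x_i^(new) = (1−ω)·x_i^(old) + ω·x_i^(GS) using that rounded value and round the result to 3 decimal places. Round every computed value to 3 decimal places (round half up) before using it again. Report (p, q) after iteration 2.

(-4.002, 3.012)

Iteration 1:
  p: GS value = (-8 - (1)·1.000) / (3) = -3.000;  p ← (1−ω)·1.000 + ω·-3.000 = -4.240
  q: GS value = (-7 - (-4)·-4.240) / (-7) = 3.423;  q ← (1−ω)·1.000 + ω·3.423 = 4.174
Iteration 2:
  p: GS value = (-8 - (1)·4.174) / (3) = -4.058;  p ← (1−ω)·-4.240 + ω·-4.058 = -4.002
  q: GS value = (-7 - (-4)·-4.002) / (-7) = 3.287;  q ← (1−ω)·4.174 + ω·3.287 = 3.012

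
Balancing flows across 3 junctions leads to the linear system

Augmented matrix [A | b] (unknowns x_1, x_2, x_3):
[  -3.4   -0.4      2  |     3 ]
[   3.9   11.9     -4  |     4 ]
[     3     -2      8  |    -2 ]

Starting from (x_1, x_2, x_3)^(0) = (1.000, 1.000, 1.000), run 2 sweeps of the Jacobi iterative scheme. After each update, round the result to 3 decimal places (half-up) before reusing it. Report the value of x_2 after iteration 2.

Iteration 1:
  x_1 = (3 - (-0.4)·1.000 - (2)·1.000) / (-3.4) = -0.412
  x_2 = (4 - (3.9)·1.000 - (-4)·1.000) / (11.9) = 0.345
  x_3 = (-2 - (3)·1.000 - (-2)·1.000) / (8) = -0.375
Iteration 2:
  x_1 = (3 - (-0.4)·0.345 - (2)·-0.375) / (-3.4) = -1.144
  x_2 = (4 - (3.9)·-0.412 - (-4)·-0.375) / (11.9) = 0.345
  x_3 = (-2 - (3)·-0.412 - (-2)·0.345) / (8) = -0.009

0.345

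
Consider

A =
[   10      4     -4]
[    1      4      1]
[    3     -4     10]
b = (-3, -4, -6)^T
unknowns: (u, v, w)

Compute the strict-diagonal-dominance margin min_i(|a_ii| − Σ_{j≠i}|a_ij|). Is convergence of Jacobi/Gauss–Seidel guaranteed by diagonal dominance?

row 1: |10| − (4+4) = 2
row 2: |4| − (1+1) = 2
row 3: |10| − (3+4) = 3
minimum over rows = 2 → strictly diagonally dominant (convergence guaranteed)

2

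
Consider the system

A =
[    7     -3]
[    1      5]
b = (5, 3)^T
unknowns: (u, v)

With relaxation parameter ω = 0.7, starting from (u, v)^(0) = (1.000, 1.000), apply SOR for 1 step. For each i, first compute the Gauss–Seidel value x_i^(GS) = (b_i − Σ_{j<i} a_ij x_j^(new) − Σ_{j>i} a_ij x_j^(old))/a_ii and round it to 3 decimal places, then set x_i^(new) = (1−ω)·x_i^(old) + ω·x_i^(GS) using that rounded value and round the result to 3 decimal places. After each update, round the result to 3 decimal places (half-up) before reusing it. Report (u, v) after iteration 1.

(1.100, 0.566)

Iteration 1:
  u: GS value = (5 - (-3)·1.000) / (7) = 1.143;  u ← (1−ω)·1.000 + ω·1.143 = 1.100
  v: GS value = (3 - (1)·1.100) / (5) = 0.380;  v ← (1−ω)·1.000 + ω·0.380 = 0.566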